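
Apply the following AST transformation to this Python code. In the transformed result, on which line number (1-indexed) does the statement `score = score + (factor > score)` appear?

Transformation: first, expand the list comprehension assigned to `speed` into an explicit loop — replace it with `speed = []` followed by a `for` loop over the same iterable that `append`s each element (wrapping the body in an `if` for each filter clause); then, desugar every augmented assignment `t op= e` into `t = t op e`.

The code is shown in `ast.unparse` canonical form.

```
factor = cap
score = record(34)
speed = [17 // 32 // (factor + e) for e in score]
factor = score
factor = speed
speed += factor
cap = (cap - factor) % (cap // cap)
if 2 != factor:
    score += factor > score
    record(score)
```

Transformed code:
factor = cap
score = record(34)
speed = []
for e in score:
    speed.append(17 // 32 // (factor + e))
factor = score
factor = speed
speed = speed + factor
cap = (cap - factor) % (cap // cap)
if 2 != factor:
    score = score + (factor > score)
    record(score)

11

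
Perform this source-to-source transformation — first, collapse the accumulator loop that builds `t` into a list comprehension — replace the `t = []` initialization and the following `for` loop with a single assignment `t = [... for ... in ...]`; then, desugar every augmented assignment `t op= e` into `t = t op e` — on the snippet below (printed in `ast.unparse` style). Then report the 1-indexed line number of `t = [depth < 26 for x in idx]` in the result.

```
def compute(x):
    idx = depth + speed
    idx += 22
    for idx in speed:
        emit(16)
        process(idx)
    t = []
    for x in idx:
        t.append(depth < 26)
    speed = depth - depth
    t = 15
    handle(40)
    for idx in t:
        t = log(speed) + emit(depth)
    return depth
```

7

Transformed code:
def compute(x):
    idx = depth + speed
    idx = idx + 22
    for idx in speed:
        emit(16)
        process(idx)
    t = [depth < 26 for x in idx]
    speed = depth - depth
    t = 15
    handle(40)
    for idx in t:
        t = log(speed) + emit(depth)
    return depth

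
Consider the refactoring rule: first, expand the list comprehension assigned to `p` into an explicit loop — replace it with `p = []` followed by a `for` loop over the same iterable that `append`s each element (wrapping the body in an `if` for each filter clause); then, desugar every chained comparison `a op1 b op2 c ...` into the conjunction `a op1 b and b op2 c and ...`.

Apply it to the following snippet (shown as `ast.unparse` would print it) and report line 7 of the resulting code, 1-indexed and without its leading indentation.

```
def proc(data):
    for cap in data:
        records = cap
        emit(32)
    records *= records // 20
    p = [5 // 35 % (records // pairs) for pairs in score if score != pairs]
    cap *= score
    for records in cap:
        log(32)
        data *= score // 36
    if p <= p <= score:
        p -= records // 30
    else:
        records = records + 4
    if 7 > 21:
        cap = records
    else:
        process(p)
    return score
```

Transformed code:
def proc(data):
    for cap in data:
        records = cap
        emit(32)
    records *= records // 20
    p = []
    for pairs in score:
        if score != pairs:
            p.append(5 // 35 % (records // pairs))
    cap *= score
    for records in cap:
        log(32)
        data *= score // 36
    if p <= p and p <= score:
        p -= records // 30
    else:
        records = records + 4
    if 7 > 21:
        cap = records
    else:
        process(p)
    return score

for pairs in score:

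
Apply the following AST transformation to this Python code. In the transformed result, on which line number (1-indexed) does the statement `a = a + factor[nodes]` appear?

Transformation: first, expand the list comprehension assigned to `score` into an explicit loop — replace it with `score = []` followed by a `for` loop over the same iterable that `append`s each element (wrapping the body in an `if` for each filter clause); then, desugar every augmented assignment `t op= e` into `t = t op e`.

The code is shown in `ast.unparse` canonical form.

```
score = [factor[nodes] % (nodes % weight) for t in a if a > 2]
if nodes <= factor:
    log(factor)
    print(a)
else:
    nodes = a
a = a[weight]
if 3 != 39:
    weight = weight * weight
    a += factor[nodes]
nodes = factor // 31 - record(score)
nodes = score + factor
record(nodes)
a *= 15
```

13

Transformed code:
score = []
for t in a:
    if a > 2:
        score.append(factor[nodes] % (nodes % weight))
if nodes <= factor:
    log(factor)
    print(a)
else:
    nodes = a
a = a[weight]
if 3 != 39:
    weight = weight * weight
    a = a + factor[nodes]
nodes = factor // 31 - record(score)
nodes = score + factor
record(nodes)
a = a * 15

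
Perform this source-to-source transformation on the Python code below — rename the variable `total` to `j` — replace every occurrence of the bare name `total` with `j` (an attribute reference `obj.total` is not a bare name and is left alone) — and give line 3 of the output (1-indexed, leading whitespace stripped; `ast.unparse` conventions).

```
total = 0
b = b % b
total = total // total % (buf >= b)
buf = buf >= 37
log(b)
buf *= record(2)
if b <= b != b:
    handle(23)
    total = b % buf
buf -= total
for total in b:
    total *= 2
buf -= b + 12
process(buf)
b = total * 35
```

j = j // j % (buf >= b)

Transformed code:
j = 0
b = b % b
j = j // j % (buf >= b)
buf = buf >= 37
log(b)
buf *= record(2)
if b <= b != b:
    handle(23)
    j = b % buf
buf -= j
for j in b:
    j *= 2
buf -= b + 12
process(buf)
b = j * 35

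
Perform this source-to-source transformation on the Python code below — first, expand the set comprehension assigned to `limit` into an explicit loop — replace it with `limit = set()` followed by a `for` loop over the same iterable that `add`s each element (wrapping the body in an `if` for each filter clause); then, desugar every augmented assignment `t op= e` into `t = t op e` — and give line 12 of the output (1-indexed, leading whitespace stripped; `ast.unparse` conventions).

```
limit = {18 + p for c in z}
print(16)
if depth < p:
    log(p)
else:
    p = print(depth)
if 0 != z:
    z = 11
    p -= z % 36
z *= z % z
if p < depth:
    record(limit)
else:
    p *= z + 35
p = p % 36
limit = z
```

Transformed code:
limit = set()
for c in z:
    limit.add(18 + p)
print(16)
if depth < p:
    log(p)
else:
    p = print(depth)
if 0 != z:
    z = 11
    p = p - z % 36
z = z * (z % z)
if p < depth:
    record(limit)
else:
    p = p * (z + 35)
p = p % 36
limit = z

z = z * (z % z)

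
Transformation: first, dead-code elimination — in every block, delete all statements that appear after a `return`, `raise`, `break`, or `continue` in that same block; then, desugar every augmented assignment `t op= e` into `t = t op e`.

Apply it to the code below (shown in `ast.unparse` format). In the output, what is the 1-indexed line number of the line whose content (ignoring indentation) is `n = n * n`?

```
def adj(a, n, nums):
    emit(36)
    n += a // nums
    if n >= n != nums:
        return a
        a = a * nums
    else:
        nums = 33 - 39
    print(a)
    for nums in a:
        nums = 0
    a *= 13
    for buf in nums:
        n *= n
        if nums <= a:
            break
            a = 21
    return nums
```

Transformed code:
def adj(a, n, nums):
    emit(36)
    n = n + a // nums
    if n >= n != nums:
        return a
    else:
        nums = 33 - 39
    print(a)
    for nums in a:
        nums = 0
    a = a * 13
    for buf in nums:
        n = n * n
        if nums <= a:
            break
    return nums

13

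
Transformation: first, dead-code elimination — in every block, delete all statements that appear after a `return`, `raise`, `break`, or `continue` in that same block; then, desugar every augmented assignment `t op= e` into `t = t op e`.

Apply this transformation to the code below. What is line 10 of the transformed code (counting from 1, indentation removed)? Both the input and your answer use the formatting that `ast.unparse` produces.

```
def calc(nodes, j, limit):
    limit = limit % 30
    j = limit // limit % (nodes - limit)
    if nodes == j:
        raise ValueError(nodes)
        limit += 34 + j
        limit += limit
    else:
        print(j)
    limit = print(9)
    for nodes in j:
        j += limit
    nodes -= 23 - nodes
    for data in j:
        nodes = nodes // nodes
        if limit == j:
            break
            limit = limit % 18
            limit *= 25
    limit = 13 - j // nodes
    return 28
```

Transformed code:
def calc(nodes, j, limit):
    limit = limit % 30
    j = limit // limit % (nodes - limit)
    if nodes == j:
        raise ValueError(nodes)
    else:
        print(j)
    limit = print(9)
    for nodes in j:
        j = j + limit
    nodes = nodes - (23 - nodes)
    for data in j:
        nodes = nodes // nodes
        if limit == j:
            break
    limit = 13 - j // nodes
    return 28

j = j + limit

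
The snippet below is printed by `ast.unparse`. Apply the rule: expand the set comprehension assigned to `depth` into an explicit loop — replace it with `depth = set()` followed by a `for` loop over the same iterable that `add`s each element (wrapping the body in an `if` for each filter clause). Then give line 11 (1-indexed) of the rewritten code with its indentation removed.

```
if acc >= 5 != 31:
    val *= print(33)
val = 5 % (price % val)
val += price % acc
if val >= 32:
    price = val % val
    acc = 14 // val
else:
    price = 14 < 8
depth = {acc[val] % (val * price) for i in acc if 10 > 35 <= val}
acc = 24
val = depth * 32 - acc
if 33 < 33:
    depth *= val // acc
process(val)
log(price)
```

Transformed code:
if acc >= 5 != 31:
    val *= print(33)
val = 5 % (price % val)
val += price % acc
if val >= 32:
    price = val % val
    acc = 14 // val
else:
    price = 14 < 8
depth = set()
for i in acc:
    if 10 > 35 <= val:
        depth.add(acc[val] % (val * price))
acc = 24
val = depth * 32 - acc
if 33 < 33:
    depth *= val // acc
process(val)
log(price)

for i in acc:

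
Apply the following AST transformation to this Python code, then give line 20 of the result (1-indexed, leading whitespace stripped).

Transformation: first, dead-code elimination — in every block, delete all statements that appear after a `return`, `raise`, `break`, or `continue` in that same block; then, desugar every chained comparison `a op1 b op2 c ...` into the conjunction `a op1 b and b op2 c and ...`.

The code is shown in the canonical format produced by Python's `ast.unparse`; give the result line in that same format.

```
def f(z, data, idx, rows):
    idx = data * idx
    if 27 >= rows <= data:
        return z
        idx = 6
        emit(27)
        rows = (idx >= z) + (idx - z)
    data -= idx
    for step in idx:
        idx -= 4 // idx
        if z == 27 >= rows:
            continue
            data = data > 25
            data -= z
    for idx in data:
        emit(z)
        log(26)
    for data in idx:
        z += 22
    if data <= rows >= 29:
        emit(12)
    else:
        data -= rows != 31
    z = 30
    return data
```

Transformed code:
def f(z, data, idx, rows):
    idx = data * idx
    if 27 >= rows and rows <= data:
        return z
    data -= idx
    for step in idx:
        idx -= 4 // idx
        if z == 27 and 27 >= rows:
            continue
    for idx in data:
        emit(z)
        log(26)
    for data in idx:
        z += 22
    if data <= rows and rows >= 29:
        emit(12)
    else:
        data -= rows != 31
    z = 30
    return data

return data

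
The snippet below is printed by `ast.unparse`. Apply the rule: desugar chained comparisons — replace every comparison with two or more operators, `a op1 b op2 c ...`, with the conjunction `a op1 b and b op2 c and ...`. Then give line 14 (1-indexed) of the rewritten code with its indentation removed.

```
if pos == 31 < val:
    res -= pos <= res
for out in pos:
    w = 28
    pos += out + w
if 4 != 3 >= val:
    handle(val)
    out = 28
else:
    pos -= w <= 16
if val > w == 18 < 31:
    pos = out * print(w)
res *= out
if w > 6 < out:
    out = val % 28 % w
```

if w > 6 and 6 < out:

Transformed code:
if pos == 31 and 31 < val:
    res -= pos <= res
for out in pos:
    w = 28
    pos += out + w
if 4 != 3 and 3 >= val:
    handle(val)
    out = 28
else:
    pos -= w <= 16
if val > w and w == 18 and (18 < 31):
    pos = out * print(w)
res *= out
if w > 6 and 6 < out:
    out = val % 28 % w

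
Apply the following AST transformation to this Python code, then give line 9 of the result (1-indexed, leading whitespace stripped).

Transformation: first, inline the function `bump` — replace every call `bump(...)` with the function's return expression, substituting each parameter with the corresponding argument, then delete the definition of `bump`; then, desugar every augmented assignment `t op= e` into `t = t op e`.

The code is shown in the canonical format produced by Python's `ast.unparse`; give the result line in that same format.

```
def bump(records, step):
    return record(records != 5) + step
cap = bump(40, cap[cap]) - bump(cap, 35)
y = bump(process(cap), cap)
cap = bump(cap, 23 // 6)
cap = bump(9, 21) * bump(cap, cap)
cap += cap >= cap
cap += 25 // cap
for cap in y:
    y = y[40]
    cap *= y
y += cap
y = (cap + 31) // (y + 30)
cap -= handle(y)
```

Transformed code:
cap = record(40 != 5) + cap[cap] - (record(cap != 5) + 35)
y = record(process(cap) != 5) + cap
cap = record(cap != 5) + 23 // 6
cap = (record(9 != 5) + 21) * (record(cap != 5) + cap)
cap = cap + (cap >= cap)
cap = cap + 25 // cap
for cap in y:
    y = y[40]
    cap = cap * y
y = y + cap
y = (cap + 31) // (y + 30)
cap = cap - handle(y)

cap = cap * y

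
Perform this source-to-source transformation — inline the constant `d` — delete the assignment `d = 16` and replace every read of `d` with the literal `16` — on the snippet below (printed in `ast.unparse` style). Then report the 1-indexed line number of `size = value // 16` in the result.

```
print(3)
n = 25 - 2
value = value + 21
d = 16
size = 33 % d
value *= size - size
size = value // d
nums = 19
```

6

Transformed code:
print(3)
n = 25 - 2
value = value + 21
size = 33 % 16
value *= size - size
size = value // 16
nums = 19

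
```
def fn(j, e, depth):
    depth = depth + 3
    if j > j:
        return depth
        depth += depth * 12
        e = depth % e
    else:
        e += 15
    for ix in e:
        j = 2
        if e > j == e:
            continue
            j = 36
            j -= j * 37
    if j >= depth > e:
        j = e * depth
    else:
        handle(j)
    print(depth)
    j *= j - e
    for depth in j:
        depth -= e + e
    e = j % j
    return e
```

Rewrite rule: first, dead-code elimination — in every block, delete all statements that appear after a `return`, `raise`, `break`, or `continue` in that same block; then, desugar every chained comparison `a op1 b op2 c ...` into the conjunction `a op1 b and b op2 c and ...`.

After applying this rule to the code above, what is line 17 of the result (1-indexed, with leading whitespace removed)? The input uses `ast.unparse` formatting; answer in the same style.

Transformed code:
def fn(j, e, depth):
    depth = depth + 3
    if j > j:
        return depth
    else:
        e += 15
    for ix in e:
        j = 2
        if e > j and j == e:
            continue
    if j >= depth and depth > e:
        j = e * depth
    else:
        handle(j)
    print(depth)
    j *= j - e
    for depth in j:
        depth -= e + e
    e = j % j
    return e

for depth in j:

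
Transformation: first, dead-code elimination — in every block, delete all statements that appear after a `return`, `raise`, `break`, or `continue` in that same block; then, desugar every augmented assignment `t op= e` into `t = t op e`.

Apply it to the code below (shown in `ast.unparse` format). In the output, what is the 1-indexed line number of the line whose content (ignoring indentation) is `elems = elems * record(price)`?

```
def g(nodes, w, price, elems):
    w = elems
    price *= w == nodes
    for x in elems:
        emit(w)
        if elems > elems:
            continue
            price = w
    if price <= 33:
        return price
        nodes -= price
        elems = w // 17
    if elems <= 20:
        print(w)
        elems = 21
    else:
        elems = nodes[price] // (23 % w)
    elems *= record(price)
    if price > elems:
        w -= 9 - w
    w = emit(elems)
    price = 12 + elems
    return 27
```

15

Transformed code:
def g(nodes, w, price, elems):
    w = elems
    price = price * (w == nodes)
    for x in elems:
        emit(w)
        if elems > elems:
            continue
    if price <= 33:
        return price
    if elems <= 20:
        print(w)
        elems = 21
    else:
        elems = nodes[price] // (23 % w)
    elems = elems * record(price)
    if price > elems:
        w = w - (9 - w)
    w = emit(elems)
    price = 12 + elems
    return 27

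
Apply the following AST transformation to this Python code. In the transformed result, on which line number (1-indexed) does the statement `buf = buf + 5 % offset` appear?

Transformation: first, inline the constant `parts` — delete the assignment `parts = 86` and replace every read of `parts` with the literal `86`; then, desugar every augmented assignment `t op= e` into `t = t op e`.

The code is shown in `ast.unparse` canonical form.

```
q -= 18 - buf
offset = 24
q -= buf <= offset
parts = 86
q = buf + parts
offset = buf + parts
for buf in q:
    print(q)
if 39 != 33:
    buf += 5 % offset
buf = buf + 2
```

9

Transformed code:
q = q - (18 - buf)
offset = 24
q = q - (buf <= offset)
q = buf + 86
offset = buf + 86
for buf in q:
    print(q)
if 39 != 33:
    buf = buf + 5 % offset
buf = buf + 2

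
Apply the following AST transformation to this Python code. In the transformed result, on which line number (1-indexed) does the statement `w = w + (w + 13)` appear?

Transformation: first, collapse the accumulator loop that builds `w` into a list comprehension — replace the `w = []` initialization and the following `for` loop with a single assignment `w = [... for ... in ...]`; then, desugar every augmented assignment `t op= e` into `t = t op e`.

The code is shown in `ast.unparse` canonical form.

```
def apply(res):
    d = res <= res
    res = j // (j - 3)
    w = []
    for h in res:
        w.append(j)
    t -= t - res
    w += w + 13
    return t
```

6

Transformed code:
def apply(res):
    d = res <= res
    res = j // (j - 3)
    w = [j for h in res]
    t = t - (t - res)
    w = w + (w + 13)
    return t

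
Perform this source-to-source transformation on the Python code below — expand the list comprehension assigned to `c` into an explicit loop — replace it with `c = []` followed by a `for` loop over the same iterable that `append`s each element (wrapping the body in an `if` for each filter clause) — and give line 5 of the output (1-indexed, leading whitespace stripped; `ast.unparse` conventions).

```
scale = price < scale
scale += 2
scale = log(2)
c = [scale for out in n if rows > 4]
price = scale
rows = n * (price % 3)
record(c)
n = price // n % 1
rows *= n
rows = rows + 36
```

Transformed code:
scale = price < scale
scale += 2
scale = log(2)
c = []
for out in n:
    if rows > 4:
        c.append(scale)
price = scale
rows = n * (price % 3)
record(c)
n = price // n % 1
rows *= n
rows = rows + 36

for out in n:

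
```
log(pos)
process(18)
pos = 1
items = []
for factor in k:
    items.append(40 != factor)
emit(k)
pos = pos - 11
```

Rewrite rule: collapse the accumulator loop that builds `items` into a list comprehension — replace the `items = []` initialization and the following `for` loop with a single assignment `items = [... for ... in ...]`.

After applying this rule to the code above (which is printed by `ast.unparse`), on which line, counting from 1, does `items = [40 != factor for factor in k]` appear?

4

Transformed code:
log(pos)
process(18)
pos = 1
items = [40 != factor for factor in k]
emit(k)
pos = pos - 11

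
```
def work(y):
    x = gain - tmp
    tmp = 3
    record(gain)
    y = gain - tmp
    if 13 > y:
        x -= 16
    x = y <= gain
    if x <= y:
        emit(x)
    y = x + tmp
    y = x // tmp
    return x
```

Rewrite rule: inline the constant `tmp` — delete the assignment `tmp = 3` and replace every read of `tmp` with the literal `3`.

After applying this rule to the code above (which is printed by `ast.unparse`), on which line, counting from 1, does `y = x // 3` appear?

11

Transformed code:
def work(y):
    x = gain - 3
    record(gain)
    y = gain - 3
    if 13 > y:
        x -= 16
    x = y <= gain
    if x <= y:
        emit(x)
    y = x + 3
    y = x // 3
    return x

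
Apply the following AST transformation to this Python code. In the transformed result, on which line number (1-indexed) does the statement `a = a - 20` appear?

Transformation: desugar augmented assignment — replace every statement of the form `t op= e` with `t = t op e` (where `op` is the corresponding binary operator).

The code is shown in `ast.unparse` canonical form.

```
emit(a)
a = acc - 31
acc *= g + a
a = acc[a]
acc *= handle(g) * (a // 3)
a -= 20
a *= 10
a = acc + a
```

6

Transformed code:
emit(a)
a = acc - 31
acc = acc * (g + a)
a = acc[a]
acc = acc * (handle(g) * (a // 3))
a = a - 20
a = a * 10
a = acc + a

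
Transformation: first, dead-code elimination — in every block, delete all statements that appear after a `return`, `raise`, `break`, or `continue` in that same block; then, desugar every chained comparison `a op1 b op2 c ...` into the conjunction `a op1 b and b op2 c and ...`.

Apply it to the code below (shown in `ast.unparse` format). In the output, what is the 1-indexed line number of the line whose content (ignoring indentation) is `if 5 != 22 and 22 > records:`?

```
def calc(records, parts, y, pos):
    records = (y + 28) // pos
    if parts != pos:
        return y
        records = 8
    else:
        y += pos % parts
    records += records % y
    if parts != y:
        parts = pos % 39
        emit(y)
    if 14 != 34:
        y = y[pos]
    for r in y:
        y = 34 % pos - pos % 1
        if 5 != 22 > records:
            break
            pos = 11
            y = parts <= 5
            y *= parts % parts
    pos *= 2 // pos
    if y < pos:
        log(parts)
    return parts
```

15

Transformed code:
def calc(records, parts, y, pos):
    records = (y + 28) // pos
    if parts != pos:
        return y
    else:
        y += pos % parts
    records += records % y
    if parts != y:
        parts = pos % 39
        emit(y)
    if 14 != 34:
        y = y[pos]
    for r in y:
        y = 34 % pos - pos % 1
        if 5 != 22 and 22 > records:
            break
    pos *= 2 // pos
    if y < pos:
        log(parts)
    return parts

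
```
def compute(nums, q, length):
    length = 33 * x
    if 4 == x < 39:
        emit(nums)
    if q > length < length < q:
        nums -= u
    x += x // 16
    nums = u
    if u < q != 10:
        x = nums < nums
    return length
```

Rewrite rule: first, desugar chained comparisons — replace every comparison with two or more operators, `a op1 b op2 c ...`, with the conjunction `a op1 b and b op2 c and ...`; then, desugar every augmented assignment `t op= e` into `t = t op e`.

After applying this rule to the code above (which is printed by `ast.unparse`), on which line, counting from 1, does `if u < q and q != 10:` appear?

9

Transformed code:
def compute(nums, q, length):
    length = 33 * x
    if 4 == x and x < 39:
        emit(nums)
    if q > length and length < length and (length < q):
        nums = nums - u
    x = x + x // 16
    nums = u
    if u < q and q != 10:
        x = nums < nums
    return length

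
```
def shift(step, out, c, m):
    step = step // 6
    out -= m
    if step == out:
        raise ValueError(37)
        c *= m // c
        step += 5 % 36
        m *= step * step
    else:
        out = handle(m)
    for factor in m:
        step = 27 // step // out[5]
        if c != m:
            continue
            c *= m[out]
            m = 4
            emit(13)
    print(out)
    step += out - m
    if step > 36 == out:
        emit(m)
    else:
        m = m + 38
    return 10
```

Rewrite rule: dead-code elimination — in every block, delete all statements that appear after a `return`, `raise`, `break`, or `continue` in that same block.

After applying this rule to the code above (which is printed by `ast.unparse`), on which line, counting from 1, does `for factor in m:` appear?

8

Transformed code:
def shift(step, out, c, m):
    step = step // 6
    out -= m
    if step == out:
        raise ValueError(37)
    else:
        out = handle(m)
    for factor in m:
        step = 27 // step // out[5]
        if c != m:
            continue
    print(out)
    step += out - m
    if step > 36 == out:
        emit(m)
    else:
        m = m + 38
    return 10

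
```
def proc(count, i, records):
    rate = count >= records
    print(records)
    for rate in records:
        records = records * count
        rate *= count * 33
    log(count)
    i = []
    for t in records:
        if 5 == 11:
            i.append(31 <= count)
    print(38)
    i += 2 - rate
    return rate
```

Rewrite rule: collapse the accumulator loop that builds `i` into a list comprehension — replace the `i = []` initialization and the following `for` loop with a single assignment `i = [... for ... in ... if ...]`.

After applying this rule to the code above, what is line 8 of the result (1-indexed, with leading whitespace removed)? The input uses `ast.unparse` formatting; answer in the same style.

Transformed code:
def proc(count, i, records):
    rate = count >= records
    print(records)
    for rate in records:
        records = records * count
        rate *= count * 33
    log(count)
    i = [31 <= count for t in records if 5 == 11]
    print(38)
    i += 2 - rate
    return rate

i = [31 <= count for t in records if 5 == 11]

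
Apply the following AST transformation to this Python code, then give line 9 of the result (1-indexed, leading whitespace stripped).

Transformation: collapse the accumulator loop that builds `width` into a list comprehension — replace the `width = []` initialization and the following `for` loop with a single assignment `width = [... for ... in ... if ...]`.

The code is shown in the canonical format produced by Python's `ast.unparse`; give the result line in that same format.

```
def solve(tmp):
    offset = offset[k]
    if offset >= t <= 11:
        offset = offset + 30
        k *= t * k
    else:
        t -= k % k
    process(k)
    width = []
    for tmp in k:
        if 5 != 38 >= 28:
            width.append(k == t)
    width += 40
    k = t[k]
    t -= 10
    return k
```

Transformed code:
def solve(tmp):
    offset = offset[k]
    if offset >= t <= 11:
        offset = offset + 30
        k *= t * k
    else:
        t -= k % k
    process(k)
    width = [k == t for tmp in k if 5 != 38 >= 28]
    width += 40
    k = t[k]
    t -= 10
    return k

width = [k == t for tmp in k if 5 != 38 >= 28]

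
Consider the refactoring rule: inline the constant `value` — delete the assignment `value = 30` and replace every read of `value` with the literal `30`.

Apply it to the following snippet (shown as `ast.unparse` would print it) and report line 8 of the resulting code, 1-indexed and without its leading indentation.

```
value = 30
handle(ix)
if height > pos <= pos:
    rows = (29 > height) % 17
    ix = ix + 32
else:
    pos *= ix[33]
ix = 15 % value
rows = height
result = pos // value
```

rows = height

Transformed code:
handle(ix)
if height > pos <= pos:
    rows = (29 > height) % 17
    ix = ix + 32
else:
    pos *= ix[33]
ix = 15 % 30
rows = height
result = pos // 30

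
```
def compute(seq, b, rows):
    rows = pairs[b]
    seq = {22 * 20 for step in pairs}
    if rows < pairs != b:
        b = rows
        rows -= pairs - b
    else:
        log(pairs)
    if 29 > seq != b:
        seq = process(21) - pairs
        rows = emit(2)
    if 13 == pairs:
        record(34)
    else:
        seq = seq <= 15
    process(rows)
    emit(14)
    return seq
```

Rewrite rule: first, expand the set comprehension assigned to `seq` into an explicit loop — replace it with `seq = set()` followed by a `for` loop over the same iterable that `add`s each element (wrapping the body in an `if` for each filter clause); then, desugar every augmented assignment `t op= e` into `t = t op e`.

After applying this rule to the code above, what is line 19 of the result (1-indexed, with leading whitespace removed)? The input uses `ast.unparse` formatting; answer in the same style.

Transformed code:
def compute(seq, b, rows):
    rows = pairs[b]
    seq = set()
    for step in pairs:
        seq.add(22 * 20)
    if rows < pairs != b:
        b = rows
        rows = rows - (pairs - b)
    else:
        log(pairs)
    if 29 > seq != b:
        seq = process(21) - pairs
        rows = emit(2)
    if 13 == pairs:
        record(34)
    else:
        seq = seq <= 15
    process(rows)
    emit(14)
    return seq

emit(14)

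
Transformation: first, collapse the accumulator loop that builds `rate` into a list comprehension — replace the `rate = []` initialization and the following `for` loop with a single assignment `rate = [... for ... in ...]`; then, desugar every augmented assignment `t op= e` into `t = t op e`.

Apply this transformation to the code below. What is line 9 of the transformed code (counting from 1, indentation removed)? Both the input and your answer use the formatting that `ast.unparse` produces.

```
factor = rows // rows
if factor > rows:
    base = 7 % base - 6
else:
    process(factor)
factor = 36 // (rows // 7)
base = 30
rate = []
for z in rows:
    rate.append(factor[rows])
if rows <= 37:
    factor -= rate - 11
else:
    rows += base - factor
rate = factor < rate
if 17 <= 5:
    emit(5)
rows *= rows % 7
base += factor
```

if rows <= 37:

Transformed code:
factor = rows // rows
if factor > rows:
    base = 7 % base - 6
else:
    process(factor)
factor = 36 // (rows // 7)
base = 30
rate = [factor[rows] for z in rows]
if rows <= 37:
    factor = factor - (rate - 11)
else:
    rows = rows + (base - factor)
rate = factor < rate
if 17 <= 5:
    emit(5)
rows = rows * (rows % 7)
base = base + factor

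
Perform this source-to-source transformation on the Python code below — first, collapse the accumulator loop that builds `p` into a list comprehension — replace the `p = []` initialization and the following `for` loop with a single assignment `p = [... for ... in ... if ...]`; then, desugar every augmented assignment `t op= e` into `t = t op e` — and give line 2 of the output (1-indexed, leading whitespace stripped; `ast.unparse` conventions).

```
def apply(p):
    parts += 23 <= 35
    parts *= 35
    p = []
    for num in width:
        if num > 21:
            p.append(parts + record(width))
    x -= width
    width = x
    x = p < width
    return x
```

Transformed code:
def apply(p):
    parts = parts + (23 <= 35)
    parts = parts * 35
    p = [parts + record(width) for num in width if num > 21]
    x = x - width
    width = x
    x = p < width
    return x

parts = parts + (23 <= 35)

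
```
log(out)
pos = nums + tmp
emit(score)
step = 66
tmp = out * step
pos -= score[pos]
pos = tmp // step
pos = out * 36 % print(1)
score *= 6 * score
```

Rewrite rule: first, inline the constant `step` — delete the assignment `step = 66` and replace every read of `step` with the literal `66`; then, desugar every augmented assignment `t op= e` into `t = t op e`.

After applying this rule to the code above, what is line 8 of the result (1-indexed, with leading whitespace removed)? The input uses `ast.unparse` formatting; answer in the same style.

Transformed code:
log(out)
pos = nums + tmp
emit(score)
tmp = out * 66
pos = pos - score[pos]
pos = tmp // 66
pos = out * 36 % print(1)
score = score * (6 * score)

score = score * (6 * score)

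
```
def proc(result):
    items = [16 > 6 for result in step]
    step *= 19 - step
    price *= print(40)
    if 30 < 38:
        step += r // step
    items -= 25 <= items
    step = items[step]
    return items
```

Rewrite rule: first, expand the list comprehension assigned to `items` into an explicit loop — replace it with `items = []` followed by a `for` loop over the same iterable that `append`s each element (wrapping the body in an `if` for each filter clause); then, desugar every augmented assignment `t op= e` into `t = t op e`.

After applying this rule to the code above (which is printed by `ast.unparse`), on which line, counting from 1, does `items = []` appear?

Transformed code:
def proc(result):
    items = []
    for result in step:
        items.append(16 > 6)
    step = step * (19 - step)
    price = price * print(40)
    if 30 < 38:
        step = step + r // step
    items = items - (25 <= items)
    step = items[step]
    return items

2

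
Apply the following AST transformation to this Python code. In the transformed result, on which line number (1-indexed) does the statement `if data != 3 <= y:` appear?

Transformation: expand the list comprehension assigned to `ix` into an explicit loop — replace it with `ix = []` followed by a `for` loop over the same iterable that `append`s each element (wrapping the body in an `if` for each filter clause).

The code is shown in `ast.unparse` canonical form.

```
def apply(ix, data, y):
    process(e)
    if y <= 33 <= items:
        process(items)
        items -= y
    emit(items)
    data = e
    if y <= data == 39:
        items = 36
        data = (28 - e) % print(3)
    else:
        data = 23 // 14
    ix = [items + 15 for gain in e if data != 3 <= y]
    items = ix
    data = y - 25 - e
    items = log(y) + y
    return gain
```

Transformed code:
def apply(ix, data, y):
    process(e)
    if y <= 33 <= items:
        process(items)
        items -= y
    emit(items)
    data = e
    if y <= data == 39:
        items = 36
        data = (28 - e) % print(3)
    else:
        data = 23 // 14
    ix = []
    for gain in e:
        if data != 3 <= y:
            ix.append(items + 15)
    items = ix
    data = y - 25 - e
    items = log(y) + y
    return gain

15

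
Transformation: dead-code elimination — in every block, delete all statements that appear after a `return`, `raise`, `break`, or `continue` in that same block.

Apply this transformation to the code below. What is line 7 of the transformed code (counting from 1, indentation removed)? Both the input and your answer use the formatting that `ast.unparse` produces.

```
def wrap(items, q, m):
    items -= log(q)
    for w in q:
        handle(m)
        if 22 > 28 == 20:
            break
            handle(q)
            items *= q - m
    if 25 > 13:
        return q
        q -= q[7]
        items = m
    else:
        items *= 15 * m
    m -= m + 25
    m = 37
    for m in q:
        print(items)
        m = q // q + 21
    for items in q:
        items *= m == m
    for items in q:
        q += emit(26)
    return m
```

Transformed code:
def wrap(items, q, m):
    items -= log(q)
    for w in q:
        handle(m)
        if 22 > 28 == 20:
            break
    if 25 > 13:
        return q
    else:
        items *= 15 * m
    m -= m + 25
    m = 37
    for m in q:
        print(items)
        m = q // q + 21
    for items in q:
        items *= m == m
    for items in q:
        q += emit(26)
    return m

if 25 > 13:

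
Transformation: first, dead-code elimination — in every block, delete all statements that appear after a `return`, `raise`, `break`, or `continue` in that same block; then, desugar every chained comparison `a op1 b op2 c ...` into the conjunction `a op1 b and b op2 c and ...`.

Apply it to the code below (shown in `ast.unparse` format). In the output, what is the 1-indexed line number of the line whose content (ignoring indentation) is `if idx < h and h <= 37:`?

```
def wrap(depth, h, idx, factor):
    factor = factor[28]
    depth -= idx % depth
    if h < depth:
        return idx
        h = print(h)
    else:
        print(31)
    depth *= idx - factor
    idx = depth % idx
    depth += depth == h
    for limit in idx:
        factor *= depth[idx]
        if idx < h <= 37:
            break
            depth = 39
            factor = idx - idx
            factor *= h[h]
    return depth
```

13

Transformed code:
def wrap(depth, h, idx, factor):
    factor = factor[28]
    depth -= idx % depth
    if h < depth:
        return idx
    else:
        print(31)
    depth *= idx - factor
    idx = depth % idx
    depth += depth == h
    for limit in idx:
        factor *= depth[idx]
        if idx < h and h <= 37:
            break
    return depth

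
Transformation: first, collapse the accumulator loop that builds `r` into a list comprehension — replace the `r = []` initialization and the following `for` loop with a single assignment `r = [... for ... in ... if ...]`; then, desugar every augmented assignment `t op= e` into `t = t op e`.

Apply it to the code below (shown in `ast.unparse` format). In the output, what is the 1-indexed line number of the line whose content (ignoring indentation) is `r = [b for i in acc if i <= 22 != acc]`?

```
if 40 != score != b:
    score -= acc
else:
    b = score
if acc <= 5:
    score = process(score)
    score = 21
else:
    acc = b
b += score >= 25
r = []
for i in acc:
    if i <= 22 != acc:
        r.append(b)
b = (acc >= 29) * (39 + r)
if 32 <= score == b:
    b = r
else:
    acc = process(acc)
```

11

Transformed code:
if 40 != score != b:
    score = score - acc
else:
    b = score
if acc <= 5:
    score = process(score)
    score = 21
else:
    acc = b
b = b + (score >= 25)
r = [b for i in acc if i <= 22 != acc]
b = (acc >= 29) * (39 + r)
if 32 <= score == b:
    b = r
else:
    acc = process(acc)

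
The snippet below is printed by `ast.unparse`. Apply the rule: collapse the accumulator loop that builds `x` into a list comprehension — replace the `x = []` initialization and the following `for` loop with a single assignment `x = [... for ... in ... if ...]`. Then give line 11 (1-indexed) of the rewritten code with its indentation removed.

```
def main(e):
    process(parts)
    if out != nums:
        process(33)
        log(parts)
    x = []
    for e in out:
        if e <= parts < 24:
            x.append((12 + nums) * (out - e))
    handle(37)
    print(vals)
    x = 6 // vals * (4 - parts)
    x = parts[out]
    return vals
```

Transformed code:
def main(e):
    process(parts)
    if out != nums:
        process(33)
        log(parts)
    x = [(12 + nums) * (out - e) for e in out if e <= parts < 24]
    handle(37)
    print(vals)
    x = 6 // vals * (4 - parts)
    x = parts[out]
    return vals

return vals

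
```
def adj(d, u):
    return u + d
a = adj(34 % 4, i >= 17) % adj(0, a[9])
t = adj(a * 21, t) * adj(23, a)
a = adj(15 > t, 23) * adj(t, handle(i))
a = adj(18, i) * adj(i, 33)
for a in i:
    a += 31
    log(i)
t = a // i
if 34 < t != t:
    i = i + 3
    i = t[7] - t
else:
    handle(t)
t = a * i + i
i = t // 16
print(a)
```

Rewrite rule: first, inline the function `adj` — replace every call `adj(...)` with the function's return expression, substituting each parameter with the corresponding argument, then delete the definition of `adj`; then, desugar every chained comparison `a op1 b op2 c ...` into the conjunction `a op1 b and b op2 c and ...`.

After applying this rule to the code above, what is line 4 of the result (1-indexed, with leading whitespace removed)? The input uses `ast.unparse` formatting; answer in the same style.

Transformed code:
a = ((i >= 17) + 34 % 4) % (a[9] + 0)
t = (t + a * 21) * (a + 23)
a = (23 + (15 > t)) * (handle(i) + t)
a = (i + 18) * (33 + i)
for a in i:
    a += 31
    log(i)
t = a // i
if 34 < t and t != t:
    i = i + 3
    i = t[7] - t
else:
    handle(t)
t = a * i + i
i = t // 16
print(a)

a = (i + 18) * (33 + i)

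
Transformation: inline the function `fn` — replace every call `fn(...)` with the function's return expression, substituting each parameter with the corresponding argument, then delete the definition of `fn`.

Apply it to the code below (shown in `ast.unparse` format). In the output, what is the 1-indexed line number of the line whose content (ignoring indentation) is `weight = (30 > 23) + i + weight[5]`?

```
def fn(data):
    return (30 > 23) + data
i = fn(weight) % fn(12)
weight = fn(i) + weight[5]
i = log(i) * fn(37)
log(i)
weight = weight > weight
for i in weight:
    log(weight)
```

Transformed code:
i = ((30 > 23) + weight) % ((30 > 23) + 12)
weight = (30 > 23) + i + weight[5]
i = log(i) * ((30 > 23) + 37)
log(i)
weight = weight > weight
for i in weight:
    log(weight)

2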